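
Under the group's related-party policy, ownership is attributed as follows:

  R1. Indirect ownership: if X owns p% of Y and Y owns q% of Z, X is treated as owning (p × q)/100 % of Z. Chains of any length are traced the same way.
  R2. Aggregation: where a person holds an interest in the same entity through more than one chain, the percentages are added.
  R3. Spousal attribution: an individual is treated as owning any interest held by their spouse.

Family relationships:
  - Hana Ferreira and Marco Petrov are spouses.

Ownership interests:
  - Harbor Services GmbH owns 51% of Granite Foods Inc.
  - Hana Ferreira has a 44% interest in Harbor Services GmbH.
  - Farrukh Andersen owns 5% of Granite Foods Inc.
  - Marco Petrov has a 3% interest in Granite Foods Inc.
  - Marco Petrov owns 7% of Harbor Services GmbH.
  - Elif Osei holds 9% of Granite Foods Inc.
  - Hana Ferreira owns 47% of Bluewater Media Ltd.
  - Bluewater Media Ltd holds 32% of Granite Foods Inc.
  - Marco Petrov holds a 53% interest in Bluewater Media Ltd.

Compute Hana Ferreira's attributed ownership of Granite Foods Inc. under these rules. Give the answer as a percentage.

61.01%

By spousal attribution (R3), Hana Ferreira is treated as also owning Marco Petrov's interest in Harbor Services GmbH, giving 44% + 7% = 51%.
By spousal attribution (R3), Hana Ferreira is treated as also owning Marco Petrov's interest in Bluewater Media Ltd, giving 47% + 53% = 100%.
By spousal attribution (R3), Hana Ferreira is treated as owning Marco Petrov's 3% interest in Granite Foods Inc.
Chain via Harbor Services GmbH (R1): 51% × 51% = 26.01% of Granite Foods Inc.
Chain via Bluewater Media Ltd (R1): 100% × 32% = 32% of Granite Foods Inc.
Direct interest in Granite Foods Inc: 3%.
Aggregating (R2): 26.01% + 32% + 3% = 61.01%.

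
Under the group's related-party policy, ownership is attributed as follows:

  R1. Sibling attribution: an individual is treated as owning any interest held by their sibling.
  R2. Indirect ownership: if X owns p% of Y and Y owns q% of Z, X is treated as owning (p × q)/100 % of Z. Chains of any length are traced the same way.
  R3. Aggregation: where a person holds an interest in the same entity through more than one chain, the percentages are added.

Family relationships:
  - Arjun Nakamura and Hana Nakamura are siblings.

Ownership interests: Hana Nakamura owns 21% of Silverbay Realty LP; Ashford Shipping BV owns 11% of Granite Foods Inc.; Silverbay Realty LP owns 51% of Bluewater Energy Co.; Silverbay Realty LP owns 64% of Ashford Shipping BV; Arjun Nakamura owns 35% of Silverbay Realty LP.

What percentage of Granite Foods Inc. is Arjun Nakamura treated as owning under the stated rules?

By sibling attribution (R1), Arjun Nakamura is treated as also owning Hana Nakamura's interest in Silverbay Realty LP, giving 35% + 21% = 56%.
Chain via Silverbay Realty LP → Ashford Shipping BV (R2): 56% × 64% × 11% = 3.9424% of Granite Foods Inc.

3.9424%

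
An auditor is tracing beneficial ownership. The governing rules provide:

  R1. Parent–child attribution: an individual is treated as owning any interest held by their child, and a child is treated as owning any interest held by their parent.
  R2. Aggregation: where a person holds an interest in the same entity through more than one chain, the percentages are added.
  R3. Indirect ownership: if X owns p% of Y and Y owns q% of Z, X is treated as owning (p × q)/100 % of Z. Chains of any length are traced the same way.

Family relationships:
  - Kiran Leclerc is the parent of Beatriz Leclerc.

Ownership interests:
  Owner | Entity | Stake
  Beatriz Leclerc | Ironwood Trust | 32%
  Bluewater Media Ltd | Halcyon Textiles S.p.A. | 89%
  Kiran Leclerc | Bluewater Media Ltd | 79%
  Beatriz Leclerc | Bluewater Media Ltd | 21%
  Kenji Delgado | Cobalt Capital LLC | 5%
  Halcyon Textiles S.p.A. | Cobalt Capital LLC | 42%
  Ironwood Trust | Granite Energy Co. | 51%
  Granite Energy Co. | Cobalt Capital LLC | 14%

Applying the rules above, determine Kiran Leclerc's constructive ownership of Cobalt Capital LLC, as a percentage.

39.6648%

By parent–child attribution (R1), Kiran Leclerc is treated as also owning Beatriz Leclerc's interest in Bluewater Media Ltd, giving 79% + 21% = 100%.
By parent–child attribution (R1), Kiran Leclerc is treated as owning Beatriz Leclerc's 32% interest in Ironwood Trust.
Chain via Bluewater Media Ltd → Halcyon Textiles S.p.A. (R3): 100% × 89% × 42% = 37.38% of Cobalt Capital LLC.
Chain via Ironwood Trust → Granite Energy Co. (R3): 32% × 51% × 14% = 2.2848% of Cobalt Capital LLC.
Aggregating (R2): 37.38% + 2.2848% = 39.6648%.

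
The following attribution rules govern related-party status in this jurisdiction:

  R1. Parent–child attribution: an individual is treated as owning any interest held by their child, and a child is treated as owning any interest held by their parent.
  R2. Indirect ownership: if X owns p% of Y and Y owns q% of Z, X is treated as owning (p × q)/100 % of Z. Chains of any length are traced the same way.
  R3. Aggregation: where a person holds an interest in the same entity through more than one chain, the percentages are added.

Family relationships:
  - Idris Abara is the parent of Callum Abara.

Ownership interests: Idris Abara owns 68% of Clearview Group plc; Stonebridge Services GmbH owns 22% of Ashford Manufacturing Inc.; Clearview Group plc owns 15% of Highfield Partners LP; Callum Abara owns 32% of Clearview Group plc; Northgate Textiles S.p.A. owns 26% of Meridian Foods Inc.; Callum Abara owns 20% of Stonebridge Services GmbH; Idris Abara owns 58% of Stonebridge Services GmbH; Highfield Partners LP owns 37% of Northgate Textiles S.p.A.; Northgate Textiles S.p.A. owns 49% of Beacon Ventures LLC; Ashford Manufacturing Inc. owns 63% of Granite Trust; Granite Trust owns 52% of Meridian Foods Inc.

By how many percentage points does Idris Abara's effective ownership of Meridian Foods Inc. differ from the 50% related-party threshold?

42.935384

By parent–child attribution (R1), Idris Abara is treated as also owning Callum Abara's interest in Clearview Group plc, giving 68% + 32% = 100%.
By parent–child attribution (R1), Idris Abara is treated as also owning Callum Abara's interest in Stonebridge Services GmbH, giving 58% + 20% = 78%.
Chain via Clearview Group plc → Highfield Partners LP → Northgate Textiles S.p.A. (R2): 100% × 15% × 37% × 26% = 1.443% of Meridian Foods Inc.
Chain via Stonebridge Services GmbH → Ashford Manufacturing Inc. → Granite Trust (R2): 78% × 22% × 63% × 52% = 5.621616% of Meridian Foods Inc.
Aggregating (R3): 1.443% + 5.621616% = 7.064616%.
7.064616% falls short of the 50% threshold by 42.935384 percentage points.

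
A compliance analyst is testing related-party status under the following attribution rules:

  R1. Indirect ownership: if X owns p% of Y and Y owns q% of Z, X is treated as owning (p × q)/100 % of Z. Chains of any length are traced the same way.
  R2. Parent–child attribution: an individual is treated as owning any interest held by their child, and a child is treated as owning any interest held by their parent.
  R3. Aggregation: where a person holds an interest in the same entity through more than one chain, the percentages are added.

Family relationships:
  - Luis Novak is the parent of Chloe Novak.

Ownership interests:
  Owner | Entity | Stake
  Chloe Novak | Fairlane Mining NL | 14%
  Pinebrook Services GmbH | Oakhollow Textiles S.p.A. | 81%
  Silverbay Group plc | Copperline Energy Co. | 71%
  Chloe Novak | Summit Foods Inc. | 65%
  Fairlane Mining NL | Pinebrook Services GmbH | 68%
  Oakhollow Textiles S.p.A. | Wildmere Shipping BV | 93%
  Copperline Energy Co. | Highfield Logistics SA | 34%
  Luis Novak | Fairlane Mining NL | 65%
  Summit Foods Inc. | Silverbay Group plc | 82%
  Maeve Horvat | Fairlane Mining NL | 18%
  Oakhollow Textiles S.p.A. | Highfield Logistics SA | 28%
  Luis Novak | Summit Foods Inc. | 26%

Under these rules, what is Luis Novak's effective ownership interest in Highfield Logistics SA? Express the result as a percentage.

30.196964%

By parent–child attribution (R2), Luis Novak is treated as also owning Chloe Novak's interest in Summit Foods Inc, giving 26% + 65% = 91%.
By parent–child attribution (R2), Luis Novak is treated as also owning Chloe Novak's interest in Fairlane Mining NL, giving 65% + 14% = 79%.
Chain via Summit Foods Inc. → Silverbay Group plc → Copperline Energy Co. (R1): 91% × 82% × 71% × 34% = 18.013268% of Highfield Logistics SA.
Chain via Fairlane Mining NL → Pinebrook Services GmbH → Oakhollow Textiles S.p.A. (R1): 79% × 68% × 81% × 28% = 12.183696% of Highfield Logistics SA.
Aggregating (R3): 18.013268% + 12.183696% = 30.196964%.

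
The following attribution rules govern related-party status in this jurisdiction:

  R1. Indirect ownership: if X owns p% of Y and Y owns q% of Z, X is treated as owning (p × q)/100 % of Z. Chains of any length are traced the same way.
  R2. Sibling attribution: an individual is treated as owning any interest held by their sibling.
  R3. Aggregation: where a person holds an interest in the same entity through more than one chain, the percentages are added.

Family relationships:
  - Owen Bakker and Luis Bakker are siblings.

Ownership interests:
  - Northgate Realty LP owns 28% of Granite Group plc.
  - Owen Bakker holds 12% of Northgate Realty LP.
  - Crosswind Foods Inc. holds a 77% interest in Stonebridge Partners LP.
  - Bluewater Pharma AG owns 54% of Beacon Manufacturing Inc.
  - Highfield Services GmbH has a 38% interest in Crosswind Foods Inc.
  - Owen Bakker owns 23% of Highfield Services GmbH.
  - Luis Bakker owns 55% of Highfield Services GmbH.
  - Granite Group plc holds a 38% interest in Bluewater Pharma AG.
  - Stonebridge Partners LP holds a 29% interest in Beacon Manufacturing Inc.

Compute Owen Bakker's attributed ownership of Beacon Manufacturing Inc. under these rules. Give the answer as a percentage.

By sibling attribution (R2), Owen Bakker is treated as also owning Luis Bakker's interest in Highfield Services GmbH, giving 23% + 55% = 78%.
Chain via Highfield Services GmbH → Crosswind Foods Inc. → Stonebridge Partners LP (R1): 78% × 38% × 77% × 29% = 6.618612% of Beacon Manufacturing Inc.
Chain via Northgate Realty LP → Granite Group plc → Bluewater Pharma AG (R1): 12% × 28% × 38% × 54% = 0.689472% of Beacon Manufacturing Inc.
Aggregating (R3): 6.618612% + 0.689472% = 7.308084%.

7.308084%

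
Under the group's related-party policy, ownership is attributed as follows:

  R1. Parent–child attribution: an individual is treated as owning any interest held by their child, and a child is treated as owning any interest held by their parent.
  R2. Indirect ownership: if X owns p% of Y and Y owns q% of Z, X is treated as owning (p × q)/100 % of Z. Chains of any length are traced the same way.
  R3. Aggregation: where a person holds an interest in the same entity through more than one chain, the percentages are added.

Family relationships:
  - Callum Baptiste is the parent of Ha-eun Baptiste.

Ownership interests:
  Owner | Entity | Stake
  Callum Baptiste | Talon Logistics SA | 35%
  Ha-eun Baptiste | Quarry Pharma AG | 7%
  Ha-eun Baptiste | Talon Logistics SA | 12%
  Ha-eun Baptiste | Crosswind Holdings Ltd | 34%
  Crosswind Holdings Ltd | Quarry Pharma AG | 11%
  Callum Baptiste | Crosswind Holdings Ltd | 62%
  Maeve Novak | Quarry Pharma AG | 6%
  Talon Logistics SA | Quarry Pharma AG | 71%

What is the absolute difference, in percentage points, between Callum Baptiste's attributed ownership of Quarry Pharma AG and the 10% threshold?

By parent–child attribution (R1), Callum Baptiste is treated as also owning Ha-eun Baptiste's interest in Talon Logistics SA, giving 35% + 12% = 47%.
By parent–child attribution (R1), Callum Baptiste is treated as also owning Ha-eun Baptiste's interest in Crosswind Holdings Ltd, giving 62% + 34% = 96%.
By parent–child attribution (R1), Callum Baptiste is treated as owning Ha-eun Baptiste's 7% interest in Quarry Pharma AG.
Chain via Talon Logistics SA (R2): 47% × 71% = 33.37% of Quarry Pharma AG.
Chain via Crosswind Holdings Ltd (R2): 96% × 11% = 10.56% of Quarry Pharma AG.
Direct interest in Quarry Pharma AG: 7%.
Aggregating (R3): 33.37% + 10.56% + 7% = 50.93%.
50.93% exceeds the 10% threshold by 40.93 percentage points.

40.93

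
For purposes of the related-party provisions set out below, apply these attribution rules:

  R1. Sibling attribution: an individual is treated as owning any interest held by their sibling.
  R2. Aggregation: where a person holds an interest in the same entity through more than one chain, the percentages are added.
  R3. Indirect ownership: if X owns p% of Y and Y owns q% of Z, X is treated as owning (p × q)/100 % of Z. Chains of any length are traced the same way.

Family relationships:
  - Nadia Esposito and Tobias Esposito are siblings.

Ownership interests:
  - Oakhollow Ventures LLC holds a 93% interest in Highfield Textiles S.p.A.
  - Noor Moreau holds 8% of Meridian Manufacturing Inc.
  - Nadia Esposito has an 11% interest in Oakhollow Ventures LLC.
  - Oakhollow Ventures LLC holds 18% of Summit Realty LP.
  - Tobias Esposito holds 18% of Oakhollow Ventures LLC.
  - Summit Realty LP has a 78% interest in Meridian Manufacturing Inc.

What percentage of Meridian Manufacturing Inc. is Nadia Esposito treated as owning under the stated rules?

By sibling attribution (R1), Nadia Esposito is treated as also owning Tobias Esposito's interest in Oakhollow Ventures LLC, giving 11% + 18% = 29%.
Chain via Oakhollow Ventures LLC → Summit Realty LP (R3): 29% × 18% × 78% = 4.0716% of Meridian Manufacturing Inc.

4.0716%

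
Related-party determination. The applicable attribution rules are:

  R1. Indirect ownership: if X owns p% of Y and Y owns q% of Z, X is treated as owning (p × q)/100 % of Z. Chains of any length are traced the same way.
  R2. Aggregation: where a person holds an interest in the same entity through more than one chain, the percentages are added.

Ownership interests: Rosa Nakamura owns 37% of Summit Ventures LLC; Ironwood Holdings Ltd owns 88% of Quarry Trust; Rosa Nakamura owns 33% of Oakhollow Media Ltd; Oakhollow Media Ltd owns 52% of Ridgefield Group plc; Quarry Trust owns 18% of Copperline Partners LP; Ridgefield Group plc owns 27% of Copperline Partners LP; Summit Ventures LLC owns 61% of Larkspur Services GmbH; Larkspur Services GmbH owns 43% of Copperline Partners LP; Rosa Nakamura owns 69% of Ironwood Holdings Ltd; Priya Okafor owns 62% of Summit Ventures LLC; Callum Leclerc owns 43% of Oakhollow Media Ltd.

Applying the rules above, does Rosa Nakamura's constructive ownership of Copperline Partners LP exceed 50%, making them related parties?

No

Chain via Ironwood Holdings Ltd → Quarry Trust (R1): 69% × 88% × 18% = 10.9296% of Copperline Partners LP.
Chain via Oakhollow Media Ltd → Ridgefield Group plc (R1): 33% × 52% × 27% = 4.6332% of Copperline Partners LP.
Chain via Summit Ventures LLC → Larkspur Services GmbH (R1): 37% × 61% × 43% = 9.7051% of Copperline Partners LP.
Aggregating (R2): 10.9296% + 4.6332% + 9.7051% = 25.2679%.
25.2679% does not exceed the 50% threshold, so Rosa is not a related party to Copperline Partners LP.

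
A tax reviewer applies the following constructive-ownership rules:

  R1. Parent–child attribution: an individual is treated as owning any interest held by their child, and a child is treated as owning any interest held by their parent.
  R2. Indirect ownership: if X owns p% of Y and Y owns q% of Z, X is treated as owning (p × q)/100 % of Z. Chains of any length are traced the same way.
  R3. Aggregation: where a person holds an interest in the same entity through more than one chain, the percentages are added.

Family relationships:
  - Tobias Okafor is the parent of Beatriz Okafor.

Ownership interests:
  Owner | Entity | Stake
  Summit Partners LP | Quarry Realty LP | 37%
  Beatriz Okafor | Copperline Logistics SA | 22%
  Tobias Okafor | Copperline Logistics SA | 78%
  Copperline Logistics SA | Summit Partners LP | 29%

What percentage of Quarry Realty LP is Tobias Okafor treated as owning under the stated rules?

By parent–child attribution (R1), Tobias Okafor is treated as also owning Beatriz Okafor's interest in Copperline Logistics SA, giving 78% + 22% = 100%.
Chain via Copperline Logistics SA → Summit Partners LP (R2): 100% × 29% × 37% = 10.73% of Quarry Realty LP.

10.73%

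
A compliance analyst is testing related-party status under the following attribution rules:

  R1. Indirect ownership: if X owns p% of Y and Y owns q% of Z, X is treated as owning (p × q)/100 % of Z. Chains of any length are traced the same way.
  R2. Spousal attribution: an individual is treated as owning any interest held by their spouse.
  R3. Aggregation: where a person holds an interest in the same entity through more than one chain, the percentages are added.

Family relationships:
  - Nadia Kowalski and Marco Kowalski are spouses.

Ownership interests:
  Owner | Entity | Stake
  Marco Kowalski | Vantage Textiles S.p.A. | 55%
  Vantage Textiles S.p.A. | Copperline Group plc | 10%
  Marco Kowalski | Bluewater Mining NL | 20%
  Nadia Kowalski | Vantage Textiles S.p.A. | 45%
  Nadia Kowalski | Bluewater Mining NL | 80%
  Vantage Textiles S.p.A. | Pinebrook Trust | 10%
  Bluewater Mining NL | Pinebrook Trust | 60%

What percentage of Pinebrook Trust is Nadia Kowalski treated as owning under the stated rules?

70%

By spousal attribution (R2), Nadia Kowalski is treated as also owning Marco Kowalski's interest in Bluewater Mining NL, giving 80% + 20% = 100%.
By spousal attribution (R2), Nadia Kowalski is treated as also owning Marco Kowalski's interest in Vantage Textiles S.p.A, giving 45% + 55% = 100%.
Chain via Bluewater Mining NL (R1): 100% × 60% = 60% of Pinebrook Trust.
Chain via Vantage Textiles S.p.A. (R1): 100% × 10% = 10% of Pinebrook Trust.
Aggregating (R3): 60% + 10% = 70%.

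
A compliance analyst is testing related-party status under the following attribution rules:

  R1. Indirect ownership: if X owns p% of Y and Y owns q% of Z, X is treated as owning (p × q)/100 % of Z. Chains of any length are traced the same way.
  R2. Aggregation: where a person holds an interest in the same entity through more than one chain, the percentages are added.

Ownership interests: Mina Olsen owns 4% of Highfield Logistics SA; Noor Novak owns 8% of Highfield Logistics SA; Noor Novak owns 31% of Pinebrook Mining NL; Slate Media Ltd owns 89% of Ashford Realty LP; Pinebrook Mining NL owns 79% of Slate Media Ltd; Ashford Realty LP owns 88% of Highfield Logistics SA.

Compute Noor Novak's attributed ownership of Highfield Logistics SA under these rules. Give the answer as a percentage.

Chain via Pinebrook Mining NL → Slate Media Ltd → Ashford Realty LP (R1): 31% × 79% × 89% × 88% = 19.180568% of Highfield Logistics SA.
Direct interest in Highfield Logistics SA: 8%.
Aggregating (R2): 19.180568% + 8% = 27.180568%.

27.180568%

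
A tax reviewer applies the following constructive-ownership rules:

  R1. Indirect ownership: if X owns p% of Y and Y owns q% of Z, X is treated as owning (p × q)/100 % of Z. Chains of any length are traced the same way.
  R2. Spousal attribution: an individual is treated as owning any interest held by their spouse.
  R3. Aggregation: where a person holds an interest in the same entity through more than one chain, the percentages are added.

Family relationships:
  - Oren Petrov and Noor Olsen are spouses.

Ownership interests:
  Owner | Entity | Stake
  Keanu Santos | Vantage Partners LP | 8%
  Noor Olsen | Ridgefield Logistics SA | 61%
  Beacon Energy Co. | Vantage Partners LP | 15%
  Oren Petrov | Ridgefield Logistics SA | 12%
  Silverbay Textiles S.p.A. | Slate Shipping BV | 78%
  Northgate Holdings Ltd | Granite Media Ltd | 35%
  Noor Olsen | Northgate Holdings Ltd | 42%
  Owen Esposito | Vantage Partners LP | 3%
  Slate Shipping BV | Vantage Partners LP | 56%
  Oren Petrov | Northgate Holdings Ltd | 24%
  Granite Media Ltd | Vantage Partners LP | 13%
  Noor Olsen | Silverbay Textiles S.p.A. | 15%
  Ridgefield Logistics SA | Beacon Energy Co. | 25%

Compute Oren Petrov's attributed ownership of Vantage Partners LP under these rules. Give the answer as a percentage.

By spousal attribution (R2), Oren Petrov is treated as also owning Noor Olsen's interest in Ridgefield Logistics SA, giving 12% + 61% = 73%.
By spousal attribution (R2), Oren Petrov is treated as also owning Noor Olsen's interest in Northgate Holdings Ltd, giving 24% + 42% = 66%.
By spousal attribution (R2), Oren Petrov is treated as owning Noor Olsen's 15% interest in Silverbay Textiles S.p.A.
Chain via Ridgefield Logistics SA → Beacon Energy Co. (R1): 73% × 25% × 15% = 2.7375% of Vantage Partners LP.
Chain via Northgate Holdings Ltd → Granite Media Ltd (R1): 66% × 35% × 13% = 3.003% of Vantage Partners LP.
Chain via Silverbay Textiles S.p.A. → Slate Shipping BV (R1): 15% × 78% × 56% = 6.552% of Vantage Partners LP.
Aggregating (R3): 2.7375% + 3.003% + 6.552% = 12.2925%.

12.2925%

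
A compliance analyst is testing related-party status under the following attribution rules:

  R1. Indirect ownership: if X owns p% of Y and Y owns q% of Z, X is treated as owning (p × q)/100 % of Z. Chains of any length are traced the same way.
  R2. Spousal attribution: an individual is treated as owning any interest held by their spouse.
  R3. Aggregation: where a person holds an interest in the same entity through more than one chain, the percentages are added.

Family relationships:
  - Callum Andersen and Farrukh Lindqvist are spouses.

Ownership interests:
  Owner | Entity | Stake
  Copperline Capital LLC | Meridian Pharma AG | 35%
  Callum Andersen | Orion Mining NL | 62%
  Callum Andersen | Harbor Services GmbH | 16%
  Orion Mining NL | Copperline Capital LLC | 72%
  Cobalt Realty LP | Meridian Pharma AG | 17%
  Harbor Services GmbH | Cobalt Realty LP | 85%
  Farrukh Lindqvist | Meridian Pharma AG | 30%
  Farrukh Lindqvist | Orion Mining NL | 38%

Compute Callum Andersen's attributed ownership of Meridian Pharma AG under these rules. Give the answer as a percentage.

By spousal attribution (R2), Callum Andersen is treated as also owning Farrukh Lindqvist's interest in Orion Mining NL, giving 62% + 38% = 100%.
By spousal attribution (R2), Callum Andersen is treated as owning Farrukh Lindqvist's 30% interest in Meridian Pharma AG.
Chain via Orion Mining NL → Copperline Capital LLC (R1): 100% × 72% × 35% = 25.2% of Meridian Pharma AG.
Chain via Harbor Services GmbH → Cobalt Realty LP (R1): 16% × 85% × 17% = 2.312% of Meridian Pharma AG.
Direct interest in Meridian Pharma AG: 30%.
Aggregating (R3): 25.2% + 2.312% + 30% = 57.512%.

57.512%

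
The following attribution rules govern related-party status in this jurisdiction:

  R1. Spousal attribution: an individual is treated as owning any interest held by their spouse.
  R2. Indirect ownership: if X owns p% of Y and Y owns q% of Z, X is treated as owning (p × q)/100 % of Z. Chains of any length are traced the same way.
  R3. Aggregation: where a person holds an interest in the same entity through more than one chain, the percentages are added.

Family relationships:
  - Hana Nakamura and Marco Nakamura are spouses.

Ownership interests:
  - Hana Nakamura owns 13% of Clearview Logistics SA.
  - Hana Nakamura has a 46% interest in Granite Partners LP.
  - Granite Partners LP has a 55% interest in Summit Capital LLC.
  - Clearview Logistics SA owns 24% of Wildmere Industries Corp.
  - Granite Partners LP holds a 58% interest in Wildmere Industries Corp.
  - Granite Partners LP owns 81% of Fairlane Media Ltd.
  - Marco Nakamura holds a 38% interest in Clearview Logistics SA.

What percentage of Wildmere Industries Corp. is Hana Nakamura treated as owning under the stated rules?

By spousal attribution (R1), Hana Nakamura is treated as also owning Marco Nakamura's interest in Clearview Logistics SA, giving 13% + 38% = 51%.
Chain via Clearview Logistics SA (R2): 51% × 24% = 12.24% of Wildmere Industries Corp.
Chain via Granite Partners LP (R2): 46% × 58% = 26.68% of Wildmere Industries Corp.
Aggregating (R3): 12.24% + 26.68% = 38.92%.

38.92%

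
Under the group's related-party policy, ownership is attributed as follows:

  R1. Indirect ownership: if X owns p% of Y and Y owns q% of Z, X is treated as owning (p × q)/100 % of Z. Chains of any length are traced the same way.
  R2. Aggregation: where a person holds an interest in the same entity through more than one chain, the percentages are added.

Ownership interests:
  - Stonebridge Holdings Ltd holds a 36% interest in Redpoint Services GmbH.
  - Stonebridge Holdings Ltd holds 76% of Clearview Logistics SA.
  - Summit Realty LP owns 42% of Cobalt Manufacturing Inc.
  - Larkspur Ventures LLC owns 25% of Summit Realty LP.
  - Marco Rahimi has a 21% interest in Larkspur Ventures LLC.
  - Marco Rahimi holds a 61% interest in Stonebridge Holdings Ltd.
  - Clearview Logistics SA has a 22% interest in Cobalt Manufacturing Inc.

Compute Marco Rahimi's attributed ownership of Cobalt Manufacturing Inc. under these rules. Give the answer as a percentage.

12.4042%

Chain via Stonebridge Holdings Ltd → Clearview Logistics SA (R1): 61% × 76% × 22% = 10.1992% of Cobalt Manufacturing Inc.
Chain via Larkspur Ventures LLC → Summit Realty LP (R1): 21% × 25% × 42% = 2.205% of Cobalt Manufacturing Inc.
Aggregating (R2): 10.1992% + 2.205% = 12.4042%.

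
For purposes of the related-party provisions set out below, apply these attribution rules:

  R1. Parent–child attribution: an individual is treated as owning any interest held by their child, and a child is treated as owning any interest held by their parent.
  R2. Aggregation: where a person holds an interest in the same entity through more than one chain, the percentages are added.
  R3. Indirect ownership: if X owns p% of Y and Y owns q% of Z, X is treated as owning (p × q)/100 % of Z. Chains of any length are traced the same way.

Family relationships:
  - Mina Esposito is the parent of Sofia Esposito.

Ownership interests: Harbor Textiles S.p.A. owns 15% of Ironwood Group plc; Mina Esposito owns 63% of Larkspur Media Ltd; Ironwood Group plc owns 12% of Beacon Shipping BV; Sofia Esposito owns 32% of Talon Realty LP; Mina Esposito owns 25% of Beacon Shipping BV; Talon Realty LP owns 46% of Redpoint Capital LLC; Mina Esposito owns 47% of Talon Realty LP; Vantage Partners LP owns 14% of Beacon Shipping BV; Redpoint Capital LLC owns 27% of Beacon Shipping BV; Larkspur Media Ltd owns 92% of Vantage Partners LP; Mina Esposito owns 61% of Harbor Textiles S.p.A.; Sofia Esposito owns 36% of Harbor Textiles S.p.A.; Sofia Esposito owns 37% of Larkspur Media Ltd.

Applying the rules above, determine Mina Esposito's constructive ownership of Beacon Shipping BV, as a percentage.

By parent–child attribution (R1), Mina Esposito is treated as also owning Sofia Esposito's interest in Larkspur Media Ltd, giving 63% + 37% = 100%.
By parent–child attribution (R1), Mina Esposito is treated as also owning Sofia Esposito's interest in Talon Realty LP, giving 47% + 32% = 79%.
By parent–child attribution (R1), Mina Esposito is treated as also owning Sofia Esposito's interest in Harbor Textiles S.p.A, giving 61% + 36% = 97%.
Chain via Larkspur Media Ltd → Vantage Partners LP (R3): 100% × 92% × 14% = 12.88% of Beacon Shipping BV.
Chain via Talon Realty LP → Redpoint Capital LLC (R3): 79% × 46% × 27% = 9.8118% of Beacon Shipping BV.
Chain via Harbor Textiles S.p.A. → Ironwood Group plc (R3): 97% × 15% × 12% = 1.746% of Beacon Shipping BV.
Direct interest in Beacon Shipping BV: 25%.
Aggregating (R2): 12.88% + 9.8118% + 1.746% + 25% = 49.4378%.

49.4378%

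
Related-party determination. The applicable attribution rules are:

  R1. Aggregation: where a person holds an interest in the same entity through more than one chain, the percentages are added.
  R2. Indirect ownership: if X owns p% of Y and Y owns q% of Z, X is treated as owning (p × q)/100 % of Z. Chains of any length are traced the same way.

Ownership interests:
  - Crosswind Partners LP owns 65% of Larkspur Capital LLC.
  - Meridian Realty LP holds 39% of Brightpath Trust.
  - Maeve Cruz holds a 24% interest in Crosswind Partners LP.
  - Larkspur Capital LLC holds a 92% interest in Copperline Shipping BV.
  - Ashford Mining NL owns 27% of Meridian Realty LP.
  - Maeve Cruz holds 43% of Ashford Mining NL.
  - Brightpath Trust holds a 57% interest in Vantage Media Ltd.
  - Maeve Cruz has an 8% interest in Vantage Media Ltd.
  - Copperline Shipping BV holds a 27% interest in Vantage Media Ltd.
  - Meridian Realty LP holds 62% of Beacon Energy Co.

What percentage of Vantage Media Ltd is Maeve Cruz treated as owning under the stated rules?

14.455943%

Chain via Ashford Mining NL → Meridian Realty LP → Brightpath Trust (R2): 43% × 27% × 39% × 57% = 2.580903% of Vantage Media Ltd.
Chain via Crosswind Partners LP → Larkspur Capital LLC → Copperline Shipping BV (R2): 24% × 65% × 92% × 27% = 3.87504% of Vantage Media Ltd.
Direct interest in Vantage Media Ltd: 8%.
Aggregating (R1): 2.580903% + 3.87504% + 8% = 14.455943%.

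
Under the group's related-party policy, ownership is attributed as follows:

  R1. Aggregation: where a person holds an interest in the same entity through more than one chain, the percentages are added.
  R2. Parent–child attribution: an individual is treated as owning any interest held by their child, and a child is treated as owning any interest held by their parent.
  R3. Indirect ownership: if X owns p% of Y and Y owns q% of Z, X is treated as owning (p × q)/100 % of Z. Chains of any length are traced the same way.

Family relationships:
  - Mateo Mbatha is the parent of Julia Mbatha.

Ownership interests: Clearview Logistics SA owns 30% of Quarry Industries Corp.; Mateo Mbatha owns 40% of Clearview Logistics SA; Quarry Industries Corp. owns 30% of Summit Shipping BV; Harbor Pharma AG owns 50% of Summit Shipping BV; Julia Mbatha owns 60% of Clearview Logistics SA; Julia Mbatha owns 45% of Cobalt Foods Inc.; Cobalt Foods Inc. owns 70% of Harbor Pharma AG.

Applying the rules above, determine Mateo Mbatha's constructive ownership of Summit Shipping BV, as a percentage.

24.75%

By parent–child attribution (R2), Mateo Mbatha is treated as also owning Julia Mbatha's interest in Clearview Logistics SA, giving 40% + 60% = 100%.
By parent–child attribution (R2), Mateo Mbatha is treated as owning Julia Mbatha's 45% interest in Cobalt Foods Inc.
Chain via Clearview Logistics SA → Quarry Industries Corp. (R3): 100% × 30% × 30% = 9% of Summit Shipping BV.
Chain via Cobalt Foods Inc. → Harbor Pharma AG (R3): 45% × 70% × 50% = 15.75% of Summit Shipping BV.
Aggregating (R1): 9% + 15.75% = 24.75%.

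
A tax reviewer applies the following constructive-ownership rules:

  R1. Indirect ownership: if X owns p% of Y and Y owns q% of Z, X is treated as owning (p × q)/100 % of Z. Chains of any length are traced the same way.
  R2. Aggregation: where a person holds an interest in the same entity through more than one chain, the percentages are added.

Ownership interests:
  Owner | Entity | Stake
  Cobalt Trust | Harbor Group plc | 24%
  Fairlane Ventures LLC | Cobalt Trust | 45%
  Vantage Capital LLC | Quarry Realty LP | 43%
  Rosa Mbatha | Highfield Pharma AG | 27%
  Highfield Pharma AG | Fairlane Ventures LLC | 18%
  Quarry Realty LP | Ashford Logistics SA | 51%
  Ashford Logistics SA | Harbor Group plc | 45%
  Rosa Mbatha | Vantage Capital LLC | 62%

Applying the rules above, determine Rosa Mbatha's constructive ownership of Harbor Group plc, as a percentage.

6.64335%

Chain via Vantage Capital LLC → Quarry Realty LP → Ashford Logistics SA (R1): 62% × 43% × 51% × 45% = 6.11847% of Harbor Group plc.
Chain via Highfield Pharma AG → Fairlane Ventures LLC → Cobalt Trust (R1): 27% × 18% × 45% × 24% = 0.52488% of Harbor Group plc.
Aggregating (R2): 6.11847% + 0.52488% = 6.64335%.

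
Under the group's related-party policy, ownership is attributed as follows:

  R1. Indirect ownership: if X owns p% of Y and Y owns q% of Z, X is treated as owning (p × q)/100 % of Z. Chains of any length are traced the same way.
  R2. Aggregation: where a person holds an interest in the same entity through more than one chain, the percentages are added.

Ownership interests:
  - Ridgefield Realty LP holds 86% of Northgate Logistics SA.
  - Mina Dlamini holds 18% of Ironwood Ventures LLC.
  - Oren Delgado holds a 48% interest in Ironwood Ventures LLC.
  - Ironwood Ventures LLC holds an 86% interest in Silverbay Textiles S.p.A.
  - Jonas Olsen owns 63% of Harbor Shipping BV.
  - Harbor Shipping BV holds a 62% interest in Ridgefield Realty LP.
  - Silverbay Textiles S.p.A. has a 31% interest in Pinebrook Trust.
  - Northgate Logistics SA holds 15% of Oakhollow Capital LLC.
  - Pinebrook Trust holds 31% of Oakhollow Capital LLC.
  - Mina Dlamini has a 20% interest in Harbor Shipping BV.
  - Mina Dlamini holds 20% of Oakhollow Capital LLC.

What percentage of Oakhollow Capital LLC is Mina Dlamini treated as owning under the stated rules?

23.087228%

Chain via Ironwood Ventures LLC → Silverbay Textiles S.p.A. → Pinebrook Trust (R1): 18% × 86% × 31% × 31% = 1.487628% of Oakhollow Capital LLC.
Chain via Harbor Shipping BV → Ridgefield Realty LP → Northgate Logistics SA (R1): 20% × 62% × 86% × 15% = 1.5996% of Oakhollow Capital LLC.
Direct interest in Oakhollow Capital LLC: 20%.
Aggregating (R2): 1.487628% + 1.5996% + 20% = 23.087228%.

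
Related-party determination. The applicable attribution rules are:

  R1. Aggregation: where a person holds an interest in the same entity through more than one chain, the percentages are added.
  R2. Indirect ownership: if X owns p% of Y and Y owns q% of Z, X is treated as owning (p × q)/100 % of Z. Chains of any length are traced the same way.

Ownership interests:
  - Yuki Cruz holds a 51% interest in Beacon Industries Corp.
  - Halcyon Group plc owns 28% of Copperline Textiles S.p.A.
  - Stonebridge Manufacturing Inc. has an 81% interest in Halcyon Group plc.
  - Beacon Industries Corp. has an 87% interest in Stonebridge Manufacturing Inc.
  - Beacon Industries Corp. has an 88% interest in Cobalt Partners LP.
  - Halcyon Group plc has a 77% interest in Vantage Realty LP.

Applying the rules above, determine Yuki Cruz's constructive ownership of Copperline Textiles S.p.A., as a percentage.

Chain via Beacon Industries Corp. → Stonebridge Manufacturing Inc. → Halcyon Group plc (R2): 51% × 87% × 81% × 28% = 10.063116% of Copperline Textiles S.p.A.

10.063116%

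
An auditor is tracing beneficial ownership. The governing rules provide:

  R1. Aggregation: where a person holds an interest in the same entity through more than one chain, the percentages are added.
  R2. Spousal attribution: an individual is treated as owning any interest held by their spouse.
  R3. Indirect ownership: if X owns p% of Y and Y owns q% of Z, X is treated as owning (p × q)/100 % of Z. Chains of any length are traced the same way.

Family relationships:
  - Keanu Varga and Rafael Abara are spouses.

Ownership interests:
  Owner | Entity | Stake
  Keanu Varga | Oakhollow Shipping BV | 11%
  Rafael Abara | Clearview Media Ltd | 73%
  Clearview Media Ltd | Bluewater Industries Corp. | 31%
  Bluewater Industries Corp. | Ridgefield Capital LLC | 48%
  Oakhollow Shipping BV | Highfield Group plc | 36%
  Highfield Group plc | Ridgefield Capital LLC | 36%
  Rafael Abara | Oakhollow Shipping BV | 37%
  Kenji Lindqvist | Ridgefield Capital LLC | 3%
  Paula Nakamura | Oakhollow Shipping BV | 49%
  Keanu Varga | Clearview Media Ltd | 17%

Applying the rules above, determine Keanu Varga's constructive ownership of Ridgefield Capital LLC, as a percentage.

19.6128%

By spousal attribution (R2), Keanu Varga is treated as also owning Rafael Abara's interest in Oakhollow Shipping BV, giving 11% + 37% = 48%.
By spousal attribution (R2), Keanu Varga is treated as also owning Rafael Abara's interest in Clearview Media Ltd, giving 17% + 73% = 90%.
Chain via Oakhollow Shipping BV → Highfield Group plc (R3): 48% × 36% × 36% = 6.2208% of Ridgefield Capital LLC.
Chain via Clearview Media Ltd → Bluewater Industries Corp. (R3): 90% × 31% × 48% = 13.392% of Ridgefield Capital LLC.
Aggregating (R1): 6.2208% + 13.392% = 19.6128%.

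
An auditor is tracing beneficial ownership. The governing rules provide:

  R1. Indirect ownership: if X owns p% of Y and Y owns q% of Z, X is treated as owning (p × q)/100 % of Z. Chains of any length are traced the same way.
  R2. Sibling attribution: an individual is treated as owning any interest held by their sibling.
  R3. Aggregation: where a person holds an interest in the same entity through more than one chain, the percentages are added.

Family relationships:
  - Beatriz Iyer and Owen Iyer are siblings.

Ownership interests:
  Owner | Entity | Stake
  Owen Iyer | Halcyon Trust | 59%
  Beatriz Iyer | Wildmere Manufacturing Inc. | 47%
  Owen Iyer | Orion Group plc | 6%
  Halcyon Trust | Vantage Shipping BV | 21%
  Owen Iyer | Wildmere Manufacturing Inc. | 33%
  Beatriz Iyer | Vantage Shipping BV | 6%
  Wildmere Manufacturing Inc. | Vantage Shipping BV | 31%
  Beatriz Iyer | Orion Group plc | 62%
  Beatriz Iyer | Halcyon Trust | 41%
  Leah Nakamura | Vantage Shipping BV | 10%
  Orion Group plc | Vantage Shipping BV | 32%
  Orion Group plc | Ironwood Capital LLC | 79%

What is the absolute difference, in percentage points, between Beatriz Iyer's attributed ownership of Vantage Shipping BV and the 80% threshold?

6.44

By sibling attribution (R2), Beatriz Iyer is treated as also owning Owen Iyer's interest in Halcyon Trust, giving 41% + 59% = 100%.
By sibling attribution (R2), Beatriz Iyer is treated as also owning Owen Iyer's interest in Orion Group plc, giving 62% + 6% = 68%.
By sibling attribution (R2), Beatriz Iyer is treated as also owning Owen Iyer's interest in Wildmere Manufacturing Inc, giving 47% + 33% = 80%.
Chain via Halcyon Trust (R1): 100% × 21% = 21% of Vantage Shipping BV.
Chain via Orion Group plc (R1): 68% × 32% = 21.76% of Vantage Shipping BV.
Chain via Wildmere Manufacturing Inc. (R1): 80% × 31% = 24.8% of Vantage Shipping BV.
Direct interest in Vantage Shipping BV: 6%.
Aggregating (R3): 21% + 21.76% + 24.8% + 6% = 73.56%.
73.56% falls short of the 80% threshold by 6.44 percentage points.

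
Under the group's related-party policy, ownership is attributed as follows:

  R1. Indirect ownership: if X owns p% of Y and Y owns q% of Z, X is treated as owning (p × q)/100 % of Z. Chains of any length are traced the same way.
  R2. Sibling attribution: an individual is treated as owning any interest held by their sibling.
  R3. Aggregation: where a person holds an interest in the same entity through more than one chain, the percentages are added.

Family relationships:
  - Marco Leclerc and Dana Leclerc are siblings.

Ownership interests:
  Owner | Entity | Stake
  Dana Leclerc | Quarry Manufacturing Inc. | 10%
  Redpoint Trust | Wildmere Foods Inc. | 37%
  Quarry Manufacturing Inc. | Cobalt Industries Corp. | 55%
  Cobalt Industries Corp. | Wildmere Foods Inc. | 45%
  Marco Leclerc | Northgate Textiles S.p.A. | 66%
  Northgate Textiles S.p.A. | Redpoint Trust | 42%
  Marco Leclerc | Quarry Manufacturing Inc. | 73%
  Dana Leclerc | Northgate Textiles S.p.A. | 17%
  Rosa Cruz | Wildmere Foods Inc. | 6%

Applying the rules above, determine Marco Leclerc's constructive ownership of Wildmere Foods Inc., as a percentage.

By sibling attribution (R2), Marco Leclerc is treated as also owning Dana Leclerc's interest in Northgate Textiles S.p.A, giving 66% + 17% = 83%.
By sibling attribution (R2), Marco Leclerc is treated as also owning Dana Leclerc's interest in Quarry Manufacturing Inc, giving 73% + 10% = 83%.
Chain via Northgate Textiles S.p.A. → Redpoint Trust (R1): 83% × 42% × 37% = 12.8982% of Wildmere Foods Inc.
Chain via Quarry Manufacturing Inc. → Cobalt Industries Corp. (R1): 83% × 55% × 45% = 20.5425% of Wildmere Foods Inc.
Aggregating (R3): 12.8982% + 20.5425% = 33.4407%.

33.4407%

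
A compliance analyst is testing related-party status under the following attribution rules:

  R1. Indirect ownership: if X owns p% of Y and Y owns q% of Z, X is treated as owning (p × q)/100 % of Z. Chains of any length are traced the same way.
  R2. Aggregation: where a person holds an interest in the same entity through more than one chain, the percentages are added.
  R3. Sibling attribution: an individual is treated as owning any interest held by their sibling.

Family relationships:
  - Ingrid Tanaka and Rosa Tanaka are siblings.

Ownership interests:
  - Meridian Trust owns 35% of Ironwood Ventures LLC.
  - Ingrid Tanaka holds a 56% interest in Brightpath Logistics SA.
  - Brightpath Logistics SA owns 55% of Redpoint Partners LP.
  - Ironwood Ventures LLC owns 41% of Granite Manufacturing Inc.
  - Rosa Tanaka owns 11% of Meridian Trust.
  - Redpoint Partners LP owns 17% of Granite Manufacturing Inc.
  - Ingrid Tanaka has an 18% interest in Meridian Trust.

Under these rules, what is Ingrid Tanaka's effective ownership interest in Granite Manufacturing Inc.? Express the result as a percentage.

9.3975%

By sibling attribution (R3), Ingrid Tanaka is treated as also owning Rosa Tanaka's interest in Meridian Trust, giving 18% + 11% = 29%.
Chain via Meridian Trust → Ironwood Ventures LLC (R1): 29% × 35% × 41% = 4.1615% of Granite Manufacturing Inc.
Chain via Brightpath Logistics SA → Redpoint Partners LP (R1): 56% × 55% × 17% = 5.236% of Granite Manufacturing Inc.
Aggregating (R2): 4.1615% + 5.236% = 9.3975%.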